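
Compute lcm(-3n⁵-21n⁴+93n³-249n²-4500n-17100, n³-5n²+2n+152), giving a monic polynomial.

Repeated division with remainder:
  -3n⁵-21n⁴+93n³-249n²-4500n-17100 = (-3n²-36n-81)(n³-5n²+2n+152) + (-126n²+1134n-4788)
  n³-5n²+2n+152 = (-(1/126)n-2/63)(-126n²+1134n-4788) + (0)
Last nonzero remainder: -126n²+1134n-4788. Dividing through by -126 gives the monic gcd n²-9n+38.
Then lcm(f, g) = f·g / gcd(f, g); expanding and making the result monic gives the answer.

n⁶+11n⁵-3n⁴-41n³+1832n²+11700n+22800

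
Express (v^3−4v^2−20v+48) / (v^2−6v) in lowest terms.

Apply the Euclidean algorithm:
  v^3−4v^2−20v+48 = (v+2)(v^2−6v) + (−8v+48)
  v^2−6v = (−(1/8)v)(−8v+48) + (0)
Last nonzero remainder: −8v+48. Dividing through by −8 gives the monic gcd v−6.
Cancel v−6 from numerator and denominator to get the reduced form.

(v^2+2v−8)/(v)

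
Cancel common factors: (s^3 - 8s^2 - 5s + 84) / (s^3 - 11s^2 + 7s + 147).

Apply the Euclidean algorithm:
  s^3 - 8s^2 - 5s + 84 = (s^3 - 11s^2 + 7s + 147) + (3s^2 - 12s - 63)
  s^3 - 11s^2 + 7s + 147 = ((1/3)s - 7/3)(3s^2 - 12s - 63) + (0)
Last nonzero remainder: 3s^2 - 12s - 63. Dividing through by 3 gives the monic gcd s^2 - 4s - 21.
Cancel s^2 - 4s - 21 from numerator and denominator to get the reduced form.

(s - 4)/(s - 7)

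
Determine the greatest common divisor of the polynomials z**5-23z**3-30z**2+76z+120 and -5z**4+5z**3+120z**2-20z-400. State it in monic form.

z**3-5z**2-4z+20

Euclidean algorithm in ℚ[z]:
  z**5-23z**3-30z**2+76z+120 = (-(1/5)z-1/5)(-5z**4+5z**3+120z**2-20z-400) + (2z**3-10z**2-8z+40)
  -5z**4+5z**3+120z**2-20z-400 = (-(5/2)z-10)(2z**3-10z**2-8z+40) + (0)
Last nonzero remainder: 2z**3-10z**2-8z+40. Dividing through by 2 gives the monic gcd z**3-5z**2-4z+20.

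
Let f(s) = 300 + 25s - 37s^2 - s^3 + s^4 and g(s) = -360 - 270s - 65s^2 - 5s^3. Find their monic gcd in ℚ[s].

3 + s

By polynomial division,
  s^4 - s^3 - 37s^2 + 25s + 300 = (-(1/5)s + 14/5)(-5s^3 - 65s^2 - 270s - 360) + (91s^2 + 709s + 1308)
  -5s^3 - 65s^2 - 270s - 360 = (-(5/91)s - 2370/8281)(91s^2 + 709s + 1308) + ((39600/8281)s + 118800/8281)
  91s^2 + 709s + 1308 = ((753571/39600)s + 902629/9900)((39600/8281)s + 118800/8281) + (0)
Last nonzero remainder: (39600/8281)s + 118800/8281. Dividing through by 39600/8281 gives the monic gcd s + 3.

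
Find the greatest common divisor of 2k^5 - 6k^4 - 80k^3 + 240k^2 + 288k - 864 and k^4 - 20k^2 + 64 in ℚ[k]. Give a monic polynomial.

Repeated division with remainder:
  2k^5 - 6k^4 - 80k^3 + 240k^2 + 288k - 864 = (2k - 6)(k^4 - 20k^2 + 64) + (-40k^3 + 120k^2 + 160k - 480)
  k^4 - 20k^2 + 64 = (-(1/40)k - 3/40)(-40k^3 + 120k^2 + 160k - 480) + (-7k^2 + 28)
  -40k^3 + 120k^2 + 160k - 480 = ((40/7)k - 120/7)(-7k^2 + 28) + (0)
Last nonzero remainder: -7k^2 + 28. Dividing through by -7 gives the monic gcd k^2 - 4.

k^2 - 4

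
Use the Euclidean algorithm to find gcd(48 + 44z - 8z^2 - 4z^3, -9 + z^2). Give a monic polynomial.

-3 + z

Repeated division with remainder:
  -4z^3 - 8z^2 + 44z + 48 = (-4z - 8)(z^2 - 9) + (8z - 24)
  z^2 - 9 = ((1/8)z + 3/8)(8z - 24) + (0)
Last nonzero remainder: 8z - 24. Dividing through by 8 gives the monic gcd z - 3.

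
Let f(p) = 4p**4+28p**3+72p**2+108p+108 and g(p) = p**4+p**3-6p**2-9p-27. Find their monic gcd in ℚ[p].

p**3+4p**2+6p+9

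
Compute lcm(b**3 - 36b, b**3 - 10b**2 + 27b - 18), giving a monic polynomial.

Apply the Euclidean algorithm:
  b**3 - 36b = (b**3 - 10b**2 + 27b - 18) + (10b**2 - 63b + 18)
  b**3 - 10b**2 + 27b - 18 = ((1/10)b - 37/100)(10b**2 - 63b + 18) + ((189/100)b - 567/50)
  10b**2 - 63b + 18 = ((1000/189)b - 100/63)((189/100)b - 567/50) + (0)
Last nonzero remainder: (189/100)b - 567/50. Dividing through by 189/100 gives the monic gcd b - 6.
Then lcm(f, g) = f·g / gcd(f, g); expanding and making the result monic gives the answer.

b**5 - 4b**4 - 33b**3 + 144b**2 - 108b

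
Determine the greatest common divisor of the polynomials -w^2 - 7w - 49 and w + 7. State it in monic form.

1

Apply the Euclidean algorithm:
  -w^2 - 7w - 49 = (-w)(w + 7) + (-49)
  w + 7 = (-(1/49)w - 1/7)(-49) + (0)
The last nonzero remainder is the constant -49, so the polynomials are coprime and gcd = 1.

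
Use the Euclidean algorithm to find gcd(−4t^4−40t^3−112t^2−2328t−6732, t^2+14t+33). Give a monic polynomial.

t^2+14t+33

Euclidean algorithm in ℚ[t]:
  −4t^4−40t^3−112t^2−2328t−6732 = (−4t^2+16t−204)(t^2+14t+33) + (0)
The last nonzero remainder t^2+14t+33 is already monic.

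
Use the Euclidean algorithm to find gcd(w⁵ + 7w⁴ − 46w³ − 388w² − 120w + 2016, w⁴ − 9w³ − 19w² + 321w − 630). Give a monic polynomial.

w² − w − 42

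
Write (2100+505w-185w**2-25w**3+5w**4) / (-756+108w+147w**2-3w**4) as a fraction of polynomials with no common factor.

(100+5w-5w**2)/(-36+12w+3w**2)

By polynomial division,
  5w**4-25w**3-185w**2+505w+2100 = (-5/3)(-3w**4+147w**2+108w-756) + (-25w**3+60w**2+685w+840)
  -3w**4+147w**2+108w-756 = ((3/25)w+36/125)(-25w**3+60w**2+685w+840) + ((1188/25)w**2-(4752/25)w-24948/25)
  -25w**3+60w**2+685w+840 = (-(625/1188)w-250/297)((1188/25)w**2-(4752/25)w-24948/25) + (0)
Last nonzero remainder: (1188/25)w**2-(4752/25)w-24948/25. Dividing through by 1188/25 gives the monic gcd w**2-4w-21.
Cancel w**2-4w-21 from numerator and denominator to get the reduced form.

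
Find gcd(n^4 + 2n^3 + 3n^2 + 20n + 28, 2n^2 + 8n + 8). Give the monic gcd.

n^2 + 4n + 4

Repeated division with remainder:
  n^4 + 2n^3 + 3n^2 + 20n + 28 = ((1/2)n^2 − n + 7/2)(2n^2 + 8n + 8) + (0)
Last nonzero remainder: 2n^2 + 8n + 8. Dividing through by 2 gives the monic gcd n^2 + 4n + 4.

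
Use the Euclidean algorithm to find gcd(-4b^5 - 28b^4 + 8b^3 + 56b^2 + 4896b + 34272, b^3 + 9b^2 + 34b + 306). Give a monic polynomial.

Repeated division with remainder:
  -4b^5 - 28b^4 + 8b^3 + 56b^2 + 4896b + 34272 = (-4b^2 + 8b + 72)(b^3 + 9b^2 + 34b + 306) + (360b^2 + 12240)
  b^3 + 9b^2 + 34b + 306 = ((1/360)b + 1/40)(360b^2 + 12240) + (0)
Last nonzero remainder: 360b^2 + 12240. Dividing through by 360 gives the monic gcd b^2 + 34.

b^2 + 34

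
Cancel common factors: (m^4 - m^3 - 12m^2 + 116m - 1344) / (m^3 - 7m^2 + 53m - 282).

(m^3 + 5m^2 + 18m + 224)/(m^2 - m + 47)

By polynomial division,
  m^4 - m^3 - 12m^2 + 116m - 1344 = (m + 6)(m^3 - 7m^2 + 53m - 282) + (-23m^2 + 80m + 348)
  m^3 - 7m^2 + 53m - 282 = (-(1/23)m + 81/529)(-23m^2 + 80m + 348) + ((29561/529)m - 177366/529)
  -23m^2 + 80m + 348 = (-(12167/29561)m - 30682/29561)((29561/529)m - 177366/529) + (0)
Last nonzero remainder: (29561/529)m - 177366/529. Dividing through by 29561/529 gives the monic gcd m - 6.
Cancel m - 6 from numerator and denominator to get the reduced form.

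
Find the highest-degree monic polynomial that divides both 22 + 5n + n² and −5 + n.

Repeated division with remainder:
  n² + 5n + 22 = (n + 10)(n − 5) + (72)
  n − 5 = ((1/72)n − 5/72)(72) + (0)
The last nonzero remainder is the constant 72, so the polynomials are coprime and gcd = 1.

1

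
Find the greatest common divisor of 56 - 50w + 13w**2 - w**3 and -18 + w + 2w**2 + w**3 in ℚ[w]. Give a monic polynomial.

-2 + w

By polynomial division,
  -w**3 + 13w**2 - 50w + 56 = (-1)(w**3 + 2w**2 + w - 18) + (15w**2 - 49w + 38)
  w**3 + 2w**2 + w - 18 = ((1/15)w + 79/225)(15w**2 - 49w + 38) + ((3526/225)w - 7052/225)
  15w**2 - 49w + 38 = ((3375/3526)w - 4275/3526)((3526/225)w - 7052/225) + (0)
Last nonzero remainder: (3526/225)w - 7052/225. Dividing through by 3526/225 gives the monic gcd w - 2.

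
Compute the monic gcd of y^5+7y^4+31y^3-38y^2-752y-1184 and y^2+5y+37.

Repeated division with remainder:
  y^5+7y^4+31y^3-38y^2-752y-1184 = (y^3+2y^2-16y-32)(y^2+5y+37) + (0)
The last nonzero remainder y^2+5y+37 is already monic.

y^2+5y+37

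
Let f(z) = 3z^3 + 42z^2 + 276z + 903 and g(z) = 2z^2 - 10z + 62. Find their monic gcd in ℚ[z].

By polynomial division,
  3z^3 + 42z^2 + 276z + 903 = ((3/2)z + 57/2)(2z^2 - 10z + 62) + (468z - 864)
  2z^2 - 10z + 62 = ((1/234)z - 41/3042)(468z - 864) + (8510/169)
  468z - 864 = ((39546/4255)z - 73008/4255)(8510/169) + (0)
The last nonzero remainder is the constant 8510/169, so the polynomials are coprime and gcd = 1.

1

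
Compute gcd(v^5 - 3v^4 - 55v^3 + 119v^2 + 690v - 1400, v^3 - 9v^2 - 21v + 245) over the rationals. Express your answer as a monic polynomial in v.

Repeated division with remainder:
  v^5 - 3v^4 - 55v^3 + 119v^2 + 690v - 1400 = (v^2 + 6v + 20)(v^3 - 9v^2 - 21v + 245) + (180v^2 - 360v - 6300)
  v^3 - 9v^2 - 21v + 245 = ((1/180)v - 7/180)(180v^2 - 360v - 6300) + (0)
Last nonzero remainder: 180v^2 - 360v - 6300. Dividing through by 180 gives the monic gcd v^2 - 2v - 35.

v^2 - 2v - 35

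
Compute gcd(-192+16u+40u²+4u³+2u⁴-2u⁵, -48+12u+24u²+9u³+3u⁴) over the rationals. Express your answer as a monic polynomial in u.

16+12u+4u²+u³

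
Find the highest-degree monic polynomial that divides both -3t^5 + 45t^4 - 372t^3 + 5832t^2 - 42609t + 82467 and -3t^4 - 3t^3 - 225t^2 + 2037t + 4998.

t^3 - t^2 + 77t - 833

By polynomial division,
  -3t^5 + 45t^4 - 372t^3 + 5832t^2 - 42609t + 82467 = (t - 16)(-3t^4 - 3t^3 - 225t^2 + 2037t + 4998) + (-195t^3 + 195t^2 - 15015t + 162435)
  -3t^4 - 3t^3 - 225t^2 + 2037t + 4998 = ((1/65)t + 2/65)(-195t^3 + 195t^2 - 15015t + 162435) + (0)
Last nonzero remainder: -195t^3 + 195t^2 - 15015t + 162435. Dividing through by -195 gives the monic gcd t^3 - t^2 + 77t - 833.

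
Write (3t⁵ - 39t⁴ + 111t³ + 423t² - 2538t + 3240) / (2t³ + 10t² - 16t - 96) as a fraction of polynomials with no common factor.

(3t³ - 42t² + 189t - 270)/(2t + 8)

Apply the Euclidean algorithm:
  3t⁵ - 39t⁴ + 111t³ + 423t² - 2538t + 3240 = ((3/2)t² - 27t + 405/2)(2t³ + 10t² - 16t - 96) + (-1890t² - 1890t + 22680)
  2t³ + 10t² - 16t - 96 = (-(1/945)t - 4/945)(-1890t² - 1890t + 22680) + (0)
Last nonzero remainder: -1890t² - 1890t + 22680. Dividing through by -1890 gives the monic gcd t² + t - 12.
Cancel t² + t - 12 from numerator and denominator to get the reduced form.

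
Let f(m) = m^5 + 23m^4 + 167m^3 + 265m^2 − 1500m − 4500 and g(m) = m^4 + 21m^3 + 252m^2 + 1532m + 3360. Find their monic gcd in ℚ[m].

By polynomial division,
  m^5 + 23m^4 + 167m^3 + 265m^2 − 1500m − 4500 = (m + 2)(m^4 + 21m^3 + 252m^2 + 1532m + 3360) + (−127m^3 − 1771m^2 − 7924m − 11220)
  m^4 + 21m^3 + 252m^2 + 1532m + 3360 = (−(1/127)m − 896/16129)(−127m^3 − 1771m^2 − 7924m − 11220) + ((1471344/16129)m^2 + (16184784/16129)m + 44140320/16129)
  −127m^3 − 1771m^2 − 7924m − 11220 = (−(2048383/1471344)m − 3016123/735672)((1471344/16129)m^2 + (16184784/16129)m + 44140320/16129) + (0)
Last nonzero remainder: (1471344/16129)m^2 + (16184784/16129)m + 44140320/16129. Dividing through by 1471344/16129 gives the monic gcd m^2 + 11m + 30.

m^2 + 11m + 30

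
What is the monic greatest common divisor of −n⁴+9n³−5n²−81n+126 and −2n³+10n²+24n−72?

n²+n−6

Euclidean algorithm in ℚ[n]:
  −n⁴+9n³−5n²−81n+126 = ((1/2)n−2)(−2n³+10n²+24n−72) + (3n²+3n−18)
  −2n³+10n²+24n−72 = (−(2/3)n+4)(3n²+3n−18) + (0)
Last nonzero remainder: 3n²+3n−18. Dividing through by 3 gives the monic gcd n²+n−6.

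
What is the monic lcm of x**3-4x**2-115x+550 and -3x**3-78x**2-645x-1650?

x**5+11x**4-125x**3-1375x**2+2500x+27500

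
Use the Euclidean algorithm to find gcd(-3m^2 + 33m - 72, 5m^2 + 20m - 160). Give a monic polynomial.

1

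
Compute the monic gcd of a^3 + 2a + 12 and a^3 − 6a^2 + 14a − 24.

Repeated division with remainder:
  a^3 + 2a + 12 = (a^3 − 6a^2 + 14a − 24) + (6a^2 − 12a + 36)
  a^3 − 6a^2 + 14a − 24 = ((1/6)a − 2/3)(6a^2 − 12a + 36) + (0)
Last nonzero remainder: 6a^2 − 12a + 36. Dividing through by 6 gives the monic gcd a^2 − 2a + 6.

a^2 − 2a + 6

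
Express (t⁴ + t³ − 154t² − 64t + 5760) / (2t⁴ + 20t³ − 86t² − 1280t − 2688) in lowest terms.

(t² + t − 90)/(2t² + 20t + 42)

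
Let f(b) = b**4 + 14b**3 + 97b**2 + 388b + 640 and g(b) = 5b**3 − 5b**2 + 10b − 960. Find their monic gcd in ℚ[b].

b**2 + 5b + 32

Repeated division with remainder:
  b**4 + 14b**3 + 97b**2 + 388b + 640 = ((1/5)b + 3)(5b**3 − 5b**2 + 10b − 960) + (110b**2 + 550b + 3520)
  5b**3 − 5b**2 + 10b − 960 = ((1/22)b − 3/11)(110b**2 + 550b + 3520) + (0)
Last nonzero remainder: 110b**2 + 550b + 3520. Dividing through by 110 gives the monic gcd b**2 + 5b + 32.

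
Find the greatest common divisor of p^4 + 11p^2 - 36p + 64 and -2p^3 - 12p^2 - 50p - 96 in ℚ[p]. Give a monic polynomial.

Apply the Euclidean algorithm:
  p^4 + 11p^2 - 36p + 64 = (-(1/2)p + 3)(-2p^3 - 12p^2 - 50p - 96) + (22p^2 + 66p + 352)
  -2p^3 - 12p^2 - 50p - 96 = (-(1/11)p - 3/11)(22p^2 + 66p + 352) + (0)
Last nonzero remainder: 22p^2 + 66p + 352. Dividing through by 22 gives the monic gcd p^2 + 3p + 16.

p^2 + 3p + 16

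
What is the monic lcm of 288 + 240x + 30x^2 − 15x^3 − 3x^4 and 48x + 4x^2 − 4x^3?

−96x − 80x^2 − 10x^3 + 5x^4 + x^5

Euclidean algorithm in ℚ[x]:
  −3x^4 − 15x^3 + 30x^2 + 240x + 288 = ((3/4)x + 9/2)(−4x^3 + 4x^2 + 48x) + (−24x^2 + 24x + 288)
  −4x^3 + 4x^2 + 48x = ((1/6)x)(−24x^2 + 24x + 288) + (0)
Last nonzero remainder: −24x^2 + 24x + 288. Dividing through by −24 gives the monic gcd x^2 − x − 12.
Then lcm(f, g) = f·g / gcd(f, g); expanding and making the result monic gives the answer.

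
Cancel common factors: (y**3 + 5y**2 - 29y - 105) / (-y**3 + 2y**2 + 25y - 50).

(-y**2 - 10y - 21)/(y**2 + 3y - 10)

Repeated division with remainder:
  y**3 + 5y**2 - 29y - 105 = (-1)(-y**3 + 2y**2 + 25y - 50) + (7y**2 - 4y - 155)
  -y**3 + 2y**2 + 25y - 50 = (-(1/7)y + 10/49)(7y**2 - 4y - 155) + ((180/49)y - 900/49)
  7y**2 - 4y - 155 = ((343/180)y + 1519/180)((180/49)y - 900/49) + (0)
Last nonzero remainder: (180/49)y - 900/49. Dividing through by 180/49 gives the monic gcd y - 5.
Cancel y - 5 from numerator and denominator to get the reduced form.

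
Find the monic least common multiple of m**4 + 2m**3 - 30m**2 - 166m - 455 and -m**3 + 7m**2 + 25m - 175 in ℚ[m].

Apply the Euclidean algorithm:
  m**4 + 2m**3 - 30m**2 - 166m - 455 = (-m - 9)(-m**3 + 7m**2 + 25m - 175) + (58m**2 - 116m - 2030)
  -m**3 + 7m**2 + 25m - 175 = (-(1/58)m + 5/58)(58m**2 - 116m - 2030) + (0)
Last nonzero remainder: 58m**2 - 116m - 2030. Dividing through by 58 gives the monic gcd m**2 - 2m - 35.
Then lcm(f, g) = f·g / gcd(f, g); expanding and making the result monic gives the answer.

m**5 - 3m**4 - 40m**3 - 16m**2 + 375m + 2275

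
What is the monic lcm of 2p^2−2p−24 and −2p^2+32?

Apply the Euclidean algorithm:
  2p^2−2p−24 = (−1)(−2p^2+32) + (−2p+8)
  −2p^2+32 = (p+4)(−2p+8) + (0)
Last nonzero remainder: −2p+8. Dividing through by −2 gives the monic gcd p−4.
Then lcm(f, g) = f·g / gcd(f, g); expanding and making the result monic gives the answer.

p^3+3p^2−16p−48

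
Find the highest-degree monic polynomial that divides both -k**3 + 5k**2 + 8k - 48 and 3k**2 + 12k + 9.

k + 3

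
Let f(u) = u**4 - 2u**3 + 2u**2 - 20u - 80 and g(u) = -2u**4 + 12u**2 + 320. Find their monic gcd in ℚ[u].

u**3 - 4u**2 + 10u - 40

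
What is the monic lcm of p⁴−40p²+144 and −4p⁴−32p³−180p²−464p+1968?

p⁶+4p⁵+p⁴−160p³−1496p²+576p+5904

By polynomial division,
  p⁴−40p²+144 = (−1/4)(−4p⁴−32p³−180p²−464p+1968) + (−8p³−85p²−116p+636)
  −4p⁴−32p³−180p²−464p+1968 = ((1/2)p−21/16)(−8p³−85p²−116p+636) + (−(3737/16)p²−(3737/4)p+11211/4)
  −8p³−85p²−116p+636 = ((128/3737)p+848/3737)(−(3737/16)p²−(3737/4)p+11211/4) + (0)
Last nonzero remainder: −(3737/16)p²−(3737/4)p+11211/4. Dividing through by −3737/16 gives the monic gcd p²+4p−12.
Then lcm(f, g) = f·g / gcd(f, g); expanding and making the result monic gives the answer.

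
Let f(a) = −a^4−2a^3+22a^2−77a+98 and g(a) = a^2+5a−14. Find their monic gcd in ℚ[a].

a^2+5a−14

By polynomial division,
  −a^4−2a^3+22a^2−77a+98 = (−a^2+3a−7)(a^2+5a−14) + (0)
The last nonzero remainder a^2+5a−14 is already monic.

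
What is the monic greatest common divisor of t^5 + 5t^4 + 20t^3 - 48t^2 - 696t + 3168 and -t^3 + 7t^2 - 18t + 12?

t^2 - 6t + 12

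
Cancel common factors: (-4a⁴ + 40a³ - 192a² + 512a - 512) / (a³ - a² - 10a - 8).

By polynomial division,
  -4a⁴ + 40a³ - 192a² + 512a - 512 = (-4a + 36)(a³ - a² - 10a - 8) + (-196a² + 840a - 224)
  a³ - a² - 10a - 8 = (-(1/196)a - 23/1372)(-196a² + 840a - 224) + ((144/49)a - 576/49)
  -196a² + 840a - 224 = (-(2401/36)a + 343/18)((144/49)a - 576/49) + (0)
Last nonzero remainder: (144/49)a - 576/49. Dividing through by 144/49 gives the monic gcd a - 4.
Cancel a - 4 from numerator and denominator to get the reduced form.

(-4a³ + 24a² - 96a + 128)/(a² + 3a + 2)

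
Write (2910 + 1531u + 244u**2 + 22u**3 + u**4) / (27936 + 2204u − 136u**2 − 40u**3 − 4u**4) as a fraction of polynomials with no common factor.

(−30 − 13u − u**2)/(−288 + 4u + 4u**2)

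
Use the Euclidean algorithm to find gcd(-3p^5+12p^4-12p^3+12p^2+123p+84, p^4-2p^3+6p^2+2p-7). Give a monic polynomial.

p^3-p^2+5p+7

Euclidean algorithm in ℚ[p]:
  -3p^5+12p^4-12p^3+12p^2+123p+84 = (-3p+6)(p^4-2p^3+6p^2+2p-7) + (18p^3-18p^2+90p+126)
  p^4-2p^3+6p^2+2p-7 = ((1/18)p-1/18)(18p^3-18p^2+90p+126) + (0)
Last nonzero remainder: 18p^3-18p^2+90p+126. Dividing through by 18 gives the monic gcd p^3-p^2+5p+7.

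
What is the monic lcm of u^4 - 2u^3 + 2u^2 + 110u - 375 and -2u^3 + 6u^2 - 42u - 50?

u^5 - u^4 + 112u^2 - 265u - 375

Apply the Euclidean algorithm:
  u^4 - 2u^3 + 2u^2 + 110u - 375 = (-(1/2)u - 1/2)(-2u^3 + 6u^2 - 42u - 50) + (-16u^2 + 64u - 400)
  -2u^3 + 6u^2 - 42u - 50 = ((1/8)u + 1/8)(-16u^2 + 64u - 400) + (0)
Last nonzero remainder: -16u^2 + 64u - 400. Dividing through by -16 gives the monic gcd u^2 - 4u + 25.
Then lcm(f, g) = f·g / gcd(f, g); expanding and making the result monic gives the answer.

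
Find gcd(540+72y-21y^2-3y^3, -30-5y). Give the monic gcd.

6+y

By polynomial division,
  -3y^3-21y^2+72y+540 = ((3/5)y^2+(3/5)y-18)(-5y-30) + (0)
Last nonzero remainder: -5y-30. Dividing through by -5 gives the monic gcd y+6.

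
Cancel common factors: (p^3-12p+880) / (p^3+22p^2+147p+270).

(p^2-10p+88)/(p^2+12p+27)

By polynomial division,
  p^3-12p+880 = (p^3+22p^2+147p+270) + (-22p^2-159p+610)
  p^3+22p^2+147p+270 = (-(1/22)p-325/484)(-22p^2-159p+610) + ((32893/484)p+164465/242)
  -22p^2-159p+610 = (-(10648/32893)p+29524/32893)((32893/484)p+164465/242) + (0)
Last nonzero remainder: (32893/484)p+164465/242. Dividing through by 32893/484 gives the monic gcd p+10.
Cancel p+10 from numerator and denominator to get the reduced form.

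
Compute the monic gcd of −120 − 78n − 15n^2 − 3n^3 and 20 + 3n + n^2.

Euclidean algorithm in ℚ[n]:
  −3n^3 − 15n^2 − 78n − 120 = (−3n − 6)(n^2 + 3n + 20) + (0)
The last nonzero remainder n^2 + 3n + 20 is already monic.

20 + 3n + n^2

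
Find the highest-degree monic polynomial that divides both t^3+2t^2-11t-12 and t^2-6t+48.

1

Apply the Euclidean algorithm:
  t^3+2t^2-11t-12 = (t+8)(t^2-6t+48) + (-11t-396)
  t^2-6t+48 = (-(1/11)t+42/11)(-11t-396) + (1560)
  -11t-396 = (-(11/1560)t-33/130)(1560) + (0)
The last nonzero remainder is the constant 1560, so the polynomials are coprime and gcd = 1.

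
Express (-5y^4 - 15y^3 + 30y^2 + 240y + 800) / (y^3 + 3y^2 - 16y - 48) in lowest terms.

(-5y^2 - 15y - 50)/(y + 3)

Euclidean algorithm in ℚ[y]:
  -5y^4 - 15y^3 + 30y^2 + 240y + 800 = (-5y)(y^3 + 3y^2 - 16y - 48) + (-50y^2 + 800)
  y^3 + 3y^2 - 16y - 48 = (-(1/50)y - 3/50)(-50y^2 + 800) + (0)
Last nonzero remainder: -50y^2 + 800. Dividing through by -50 gives the monic gcd y^2 - 16.
Cancel y^2 - 16 from numerator and denominator to get the reduced form.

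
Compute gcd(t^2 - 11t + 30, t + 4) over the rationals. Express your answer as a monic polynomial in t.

Apply the Euclidean algorithm:
  t^2 - 11t + 30 = (t - 15)(t + 4) + (90)
  t + 4 = ((1/90)t + 2/45)(90) + (0)
The last nonzero remainder is the constant 90, so the polynomials are coprime and gcd = 1.

1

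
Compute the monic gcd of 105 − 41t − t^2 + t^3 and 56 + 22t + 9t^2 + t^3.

7 + t

Euclidean algorithm in ℚ[t]:
  t^3 − t^2 − 41t + 105 = (t^3 + 9t^2 + 22t + 56) + (−10t^2 − 63t + 49)
  t^3 + 9t^2 + 22t + 56 = (−(1/10)t − 27/100)(−10t^2 − 63t + 49) + ((989/100)t + 6923/100)
  −10t^2 − 63t + 49 = (−(1000/989)t + 700/989)((989/100)t + 6923/100) + (0)
Last nonzero remainder: (989/100)t + 6923/100. Dividing through by 989/100 gives the monic gcd t + 7.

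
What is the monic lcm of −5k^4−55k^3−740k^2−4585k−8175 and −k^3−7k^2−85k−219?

Apply the Euclidean algorithm:
  −5k^4−55k^3−740k^2−4585k−8175 = (5k+20)(−k^3−7k^2−85k−219) + (−175k^2−1790k−3795)
  −k^3−7k^2−85k−219 = ((1/175)k−113/6125)(−175k^2−1790k−3795) + (−(118014/1225)k−354042/1225)
  −175k^2−1790k−3795 = ((214375/118014)k+1549625/118014)(−(118014/1225)k−354042/1225) + (0)
Last nonzero remainder: −(118014/1225)k−354042/1225. Dividing through by −118014/1225 gives the monic gcd k+3.
Then lcm(f, g) = f·g / gcd(f, g); expanding and making the result monic gives the answer.

k^6+15k^5+265k^4+2312k^3+16107k^2+73481k+119355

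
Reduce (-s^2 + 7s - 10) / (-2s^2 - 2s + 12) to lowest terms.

Apply the Euclidean algorithm:
  -s^2 + 7s - 10 = (1/2)(-2s^2 - 2s + 12) + (8s - 16)
  -2s^2 - 2s + 12 = (-(1/4)s - 3/4)(8s - 16) + (0)
Last nonzero remainder: 8s - 16. Dividing through by 8 gives the monic gcd s - 2.
Cancel s - 2 from numerator and denominator to get the reduced form.

(s - 5)/(2s + 6)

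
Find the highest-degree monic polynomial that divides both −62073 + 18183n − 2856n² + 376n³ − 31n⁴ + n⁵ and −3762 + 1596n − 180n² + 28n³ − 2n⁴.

−627 + 57n − 11n² + n³

Repeated division with remainder:
  n⁵ − 31n⁴ + 376n³ − 2856n² + 18183n − 62073 = (−(1/2)n + 17/2)(−2n⁴ + 28n³ − 180n² + 1596n − 3762) + (48n³ − 528n² + 2736n − 30096)
  −2n⁴ + 28n³ − 180n² + 1596n − 3762 = (−(1/24)n + 1/8)(48n³ − 528n² + 2736n − 30096) + (0)
Last nonzero remainder: 48n³ − 528n² + 2736n − 30096. Dividing through by 48 gives the monic gcd n³ − 11n² + 57n − 627.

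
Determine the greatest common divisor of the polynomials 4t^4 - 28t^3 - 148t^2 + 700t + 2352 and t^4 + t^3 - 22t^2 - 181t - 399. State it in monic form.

t^2 - 4t - 21

By polynomial division,
  4t^4 - 28t^3 - 148t^2 + 700t + 2352 = (4)(t^4 + t^3 - 22t^2 - 181t - 399) + (-32t^3 - 60t^2 + 1424t + 3948)
  t^4 + t^3 - 22t^2 - 181t - 399 = (-(1/32)t + 7/256)(-32t^3 - 60t^2 + 1424t + 3948) + ((1545/64)t^2 - (1545/16)t - 32445/64)
  -32t^3 - 60t^2 + 1424t + 3948 = (-(2048/1545)t - 12032/1545)((1545/64)t^2 - (1545/16)t - 32445/64) + (0)
Last nonzero remainder: (1545/64)t^2 - (1545/16)t - 32445/64. Dividing through by 1545/64 gives the monic gcd t^2 - 4t - 21.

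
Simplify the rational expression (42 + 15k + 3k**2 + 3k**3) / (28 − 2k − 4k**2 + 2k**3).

By polynomial division,
  3k**3 + 3k**2 + 15k + 42 = (3/2)(2k**3 − 4k**2 − 2k + 28) + (9k**2 + 18k)
  2k**3 − 4k**2 − 2k + 28 = ((2/9)k − 8/9)(9k**2 + 18k) + (14k + 28)
  9k**2 + 18k = ((9/14)k)(14k + 28) + (0)
Last nonzero remainder: 14k + 28. Dividing through by 14 gives the monic gcd k + 2.
Cancel k + 2 from numerator and denominator to get the reduced form.

(21 − 3k + 3k**2)/(14 − 8k + 2k**2)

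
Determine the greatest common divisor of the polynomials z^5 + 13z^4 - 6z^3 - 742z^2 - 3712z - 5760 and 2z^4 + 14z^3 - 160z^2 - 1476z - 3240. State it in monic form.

z^2 + 8z + 18

Repeated division with remainder:
  z^5 + 13z^4 - 6z^3 - 742z^2 - 3712z - 5760 = ((1/2)z + 3)(2z^4 + 14z^3 - 160z^2 - 1476z - 3240) + (32z^3 + 476z^2 + 2336z + 3960)
  2z^4 + 14z^3 - 160z^2 - 1476z - 3240 = ((1/16)z - 63/128)(32z^3 + 476z^2 + 2336z + 3960) + (-(2295/32)z^2 - (2295/4)z - 20655/16)
  32z^3 + 476z^2 + 2336z + 3960 = (-(1024/2295)z - 1408/459)(-(2295/32)z^2 - (2295/4)z - 20655/16) + (0)
Last nonzero remainder: -(2295/32)z^2 - (2295/4)z - 20655/16. Dividing through by -2295/32 gives the monic gcd z^2 + 8z + 18.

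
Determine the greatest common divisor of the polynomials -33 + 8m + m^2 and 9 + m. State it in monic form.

1

By polynomial division,
  m^2 + 8m - 33 = (m - 1)(m + 9) + (-24)
  m + 9 = (-(1/24)m - 3/8)(-24) + (0)
The last nonzero remainder is the constant -24, so the polynomials are coprime and gcd = 1.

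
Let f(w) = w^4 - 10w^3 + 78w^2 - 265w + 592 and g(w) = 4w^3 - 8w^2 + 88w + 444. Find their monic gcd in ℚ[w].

w^2 - 5w + 37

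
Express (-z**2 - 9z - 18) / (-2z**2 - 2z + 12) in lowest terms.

(z + 6)/(2z - 4)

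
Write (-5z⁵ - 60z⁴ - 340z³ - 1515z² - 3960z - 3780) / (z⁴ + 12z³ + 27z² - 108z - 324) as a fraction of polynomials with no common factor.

Apply the Euclidean algorithm:
  -5z⁵ - 60z⁴ - 340z³ - 1515z² - 3960z - 3780 = (-5z)(z⁴ + 12z³ + 27z² - 108z - 324) + (-205z³ - 2055z² - 5580z - 3780)
  z⁴ + 12z³ + 27z² - 108z - 324 = (-(1/205)z - 81/8405)(-205z³ - 2055z² - 5580z - 3780) + (-(33660/1681)z² - (302940/1681)z - 605880/1681)
  -205z³ - 2055z² - 5580z - 3780 = ((68921/6732)z + 11767/1122)(-(33660/1681)z² - (302940/1681)z - 605880/1681) + (0)
Last nonzero remainder: -(33660/1681)z² - (302940/1681)z - 605880/1681. Dividing through by -33660/1681 gives the monic gcd z² + 9z + 18.
Cancel z² + 9z + 18 from numerator and denominator to get the reduced form.

(-5z³ - 15z² - 115z - 210)/(z² + 3z - 18)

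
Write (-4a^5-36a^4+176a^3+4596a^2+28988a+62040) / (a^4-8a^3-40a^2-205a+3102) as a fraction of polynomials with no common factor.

(-4a^2-44a-120)/(a-6)

Euclidean algorithm in ℚ[a]:
  -4a^5-36a^4+176a^3+4596a^2+28988a+62040 = (-4a-68)(a^4-8a^3-40a^2-205a+3102) + (-528a^3+1056a^2+27456a+272976)
  a^4-8a^3-40a^2-205a+3102 = (-(1/528)a+1/88)(-528a^3+1056a^2+27456a+272976) + (0)
Last nonzero remainder: -528a^3+1056a^2+27456a+272976. Dividing through by -528 gives the monic gcd a^3-2a^2-52a-517.
Cancel a^3-2a^2-52a-517 from numerator and denominator to get the reduced form.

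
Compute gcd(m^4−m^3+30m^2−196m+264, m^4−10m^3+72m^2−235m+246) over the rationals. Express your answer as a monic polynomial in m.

m^2−5m+6

By polynomial division,
  m^4−m^3+30m^2−196m+264 = (m^4−10m^3+72m^2−235m+246) + (9m^3−42m^2+39m+18)
  m^4−10m^3+72m^2−235m+246 = ((1/9)m−16/27)(9m^3−42m^2+39m+18) + ((385/9)m^2−(1925/9)m+770/3)
  9m^3−42m^2+39m+18 = ((81/385)m+27/385)((385/9)m^2−(1925/9)m+770/3) + (0)
Last nonzero remainder: (385/9)m^2−(1925/9)m+770/3. Dividing through by 385/9 gives the monic gcd m^2−5m+6.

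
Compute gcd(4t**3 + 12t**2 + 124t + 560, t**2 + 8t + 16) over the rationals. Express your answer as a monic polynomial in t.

t + 4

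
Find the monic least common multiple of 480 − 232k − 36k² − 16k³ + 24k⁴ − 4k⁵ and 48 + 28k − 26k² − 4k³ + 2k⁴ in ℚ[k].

Euclidean algorithm in ℚ[k]:
  −4k⁵ + 24k⁴ − 16k³ − 36k² − 232k + 480 = (−2k + 8)(2k⁴ − 4k³ − 26k² + 28k + 48) + (−36k³ + 228k² − 360k + 96)
  2k⁴ − 4k³ − 26k² + 28k + 48 = (−(1/18)k − 13/54)(−36k³ + 228k² − 360k + 96) + ((80/9)k² − (160/3)k + 640/9)
  −36k³ + 228k² − 360k + 96 = (−(81/20)k + 27/20)((80/9)k² − (160/3)k + 640/9) + (0)
Last nonzero remainder: (80/9)k² − (160/3)k + 640/9. Dividing through by 80/9 gives the monic gcd k² − 6k + 8.
Then lcm(f, g) = f·g / gcd(f, g); expanding and making the result monic gives the answer.

−360 − 306k + 139k² + 106k³ + 7k⁴ − 17k⁵ − 2k⁶ + k⁷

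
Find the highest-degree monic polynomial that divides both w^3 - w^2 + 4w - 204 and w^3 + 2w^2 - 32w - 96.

Euclidean algorithm in ℚ[w]:
  w^3 - w^2 + 4w - 204 = (w^3 + 2w^2 - 32w - 96) + (-3w^2 + 36w - 108)
  w^3 + 2w^2 - 32w - 96 = (-(1/3)w - 14/3)(-3w^2 + 36w - 108) + (100w - 600)
  -3w^2 + 36w - 108 = (-(3/100)w + 9/50)(100w - 600) + (0)
Last nonzero remainder: 100w - 600. Dividing through by 100 gives the monic gcd w - 6.

w - 6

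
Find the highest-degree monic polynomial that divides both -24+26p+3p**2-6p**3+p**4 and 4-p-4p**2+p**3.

4-5p+p**2

By polynomial division,
  p**4-6p**3+3p**2+26p-24 = (p-2)(p**3-4p**2-p+4) + (-4p**2+20p-16)
  p**3-4p**2-p+4 = (-(1/4)p-1/4)(-4p**2+20p-16) + (0)
Last nonzero remainder: -4p**2+20p-16. Dividing through by -4 gives the monic gcd p**2-5p+4.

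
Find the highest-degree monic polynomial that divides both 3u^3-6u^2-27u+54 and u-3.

Repeated division with remainder:
  3u^3-6u^2-27u+54 = (3u^2+3u-18)(u-3) + (0)
The last nonzero remainder u-3 is already monic.

u-3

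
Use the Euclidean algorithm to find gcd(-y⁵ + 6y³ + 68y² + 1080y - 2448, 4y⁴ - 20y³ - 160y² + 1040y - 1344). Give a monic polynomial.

y² - 8y + 12

Repeated division with remainder:
  -y⁵ + 6y³ + 68y² + 1080y - 2448 = (-(1/4)y - 5/4)(4y⁴ - 20y³ - 160y² + 1040y - 1344) + (-59y³ + 128y² + 2044y - 4128)
  4y⁴ - 20y³ - 160y² + 1040y - 1344 = (-(4/59)y + 668/3481)(-59y³ + 128y² + 2044y - 4128) + (-(160080/3481)y² + (1280640/3481)y - 1920960/3481)
  -59y³ + 128y² + 2044y - 4128 = ((205379/160080)y + 149683/20010)(-(160080/3481)y² + (1280640/3481)y - 1920960/3481) + (0)
Last nonzero remainder: -(160080/3481)y² + (1280640/3481)y - 1920960/3481. Dividing through by -160080/3481 gives the monic gcd y² - 8y + 12.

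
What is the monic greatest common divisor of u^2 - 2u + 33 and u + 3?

1

By polynomial division,
  u^2 - 2u + 33 = (u - 5)(u + 3) + (48)
  u + 3 = ((1/48)u + 1/16)(48) + (0)
The last nonzero remainder is the constant 48, so the polynomials are coprime and gcd = 1.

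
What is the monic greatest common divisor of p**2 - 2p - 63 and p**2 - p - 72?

Euclidean algorithm in ℚ[p]:
  p**2 - 2p - 63 = (p**2 - p - 72) + (-p + 9)
  p**2 - p - 72 = (-p - 8)(-p + 9) + (0)
Last nonzero remainder: -p + 9. Dividing through by -1 gives the monic gcd p - 9.

p - 9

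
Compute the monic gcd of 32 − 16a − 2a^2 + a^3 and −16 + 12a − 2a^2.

By polynomial division,
  a^3 − 2a^2 − 16a + 32 = (−(1/2)a − 2)(−2a^2 + 12a − 16) + (0)
Last nonzero remainder: −2a^2 + 12a − 16. Dividing through by −2 gives the monic gcd a^2 − 6a + 8.

8 − 6a + a^2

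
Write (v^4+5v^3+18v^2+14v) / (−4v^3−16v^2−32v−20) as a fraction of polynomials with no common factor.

Apply the Euclidean algorithm:
  v^4+5v^3+18v^2+14v = (−(1/4)v−1/4)(−4v^3−16v^2−32v−20) + (6v^2+v−5)
  −4v^3−16v^2−32v−20 = (−(2/3)v−23/9)(6v^2+v−5) + (−(295/9)v−295/9)
  6v^2+v−5 = (−(54/295)v+9/59)(−(295/9)v−295/9) + (0)
Last nonzero remainder: −(295/9)v−295/9. Dividing through by −295/9 gives the monic gcd v+1.
Cancel v+1 from numerator and denominator to get the reduced form.

(−v^3−4v^2−14v)/(4v^2+12v+20)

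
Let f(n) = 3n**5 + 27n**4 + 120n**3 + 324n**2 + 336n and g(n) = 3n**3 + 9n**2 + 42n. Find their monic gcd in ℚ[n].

n**3 + 3n**2 + 14n

Repeated division with remainder:
  3n**5 + 27n**4 + 120n**3 + 324n**2 + 336n = (n**2 + 6n + 8)(3n**3 + 9n**2 + 42n) + (0)
Last nonzero remainder: 3n**3 + 9n**2 + 42n. Dividing through by 3 gives the monic gcd n**3 + 3n**2 + 14n.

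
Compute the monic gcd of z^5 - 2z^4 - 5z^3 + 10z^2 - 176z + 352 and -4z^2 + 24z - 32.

z^2 - 6z + 8

Euclidean algorithm in ℚ[z]:
  z^5 - 2z^4 - 5z^3 + 10z^2 - 176z + 352 = (-(1/4)z^3 - z^2 - (11/4)z - 11)(-4z^2 + 24z - 32) + (0)
Last nonzero remainder: -4z^2 + 24z - 32. Dividing through by -4 gives the monic gcd z^2 - 6z + 8.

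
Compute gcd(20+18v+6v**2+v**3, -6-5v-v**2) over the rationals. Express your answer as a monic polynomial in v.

2+v

Repeated division with remainder:
  v**3+6v**2+18v+20 = (-v-1)(-v**2-5v-6) + (7v+14)
  -v**2-5v-6 = (-(1/7)v-3/7)(7v+14) + (0)
Last nonzero remainder: 7v+14. Dividing through by 7 gives the monic gcd v+2.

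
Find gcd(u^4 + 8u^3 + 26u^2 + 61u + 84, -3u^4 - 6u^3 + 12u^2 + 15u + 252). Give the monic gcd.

u^3 + 5u^2 + 11u + 28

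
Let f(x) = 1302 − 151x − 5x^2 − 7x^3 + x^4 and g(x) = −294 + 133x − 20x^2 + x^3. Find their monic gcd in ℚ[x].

42 − 13x + x^2

Apply the Euclidean algorithm:
  x^4 − 7x^3 − 5x^2 − 151x + 1302 = (x + 13)(x^3 − 20x^2 + 133x − 294) + (122x^2 − 1586x + 5124)
  x^3 − 20x^2 + 133x − 294 = ((1/122)x − 7/122)(122x^2 − 1586x + 5124) + (0)
Last nonzero remainder: 122x^2 − 1586x + 5124. Dividing through by 122 gives the monic gcd x^2 − 13x + 42.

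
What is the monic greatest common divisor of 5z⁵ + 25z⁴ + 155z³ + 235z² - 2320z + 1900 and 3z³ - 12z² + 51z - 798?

z² + 3z + 38

By polynomial division,
  5z⁵ + 25z⁴ + 155z³ + 235z² - 2320z + 1900 = ((5/3)z² + 15z + 250/3)(3z³ - 12z² + 51z - 798) + (1800z² + 5400z + 68400)
  3z³ - 12z² + 51z - 798 = ((1/600)z - 7/600)(1800z² + 5400z + 68400) + (0)
Last nonzero remainder: 1800z² + 5400z + 68400. Dividing through by 1800 gives the monic gcd z² + 3z + 38.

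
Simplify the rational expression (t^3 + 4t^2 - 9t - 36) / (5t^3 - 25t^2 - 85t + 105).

By polynomial division,
  t^3 + 4t^2 - 9t - 36 = (1/5)(5t^3 - 25t^2 - 85t + 105) + (9t^2 + 8t - 57)
  5t^3 - 25t^2 - 85t + 105 = ((5/9)t - 265/81)(9t^2 + 8t - 57) + (-(2200/81)t - 2200/27)
  9t^2 + 8t - 57 = (-(729/2200)t + 1539/2200)(-(2200/81)t - 2200/27) + (0)
Last nonzero remainder: -(2200/81)t - 2200/27. Dividing through by -2200/81 gives the monic gcd t + 3.
Cancel t + 3 from numerator and denominator to get the reduced form.

(t^2 + t - 12)/(5t^2 - 40t + 35)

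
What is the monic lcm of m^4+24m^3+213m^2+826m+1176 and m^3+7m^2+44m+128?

Apply the Euclidean algorithm:
  m^4+24m^3+213m^2+826m+1176 = (m+17)(m^3+7m^2+44m+128) + (50m^2-50m-1000)
  m^3+7m^2+44m+128 = ((1/50)m+4/25)(50m^2-50m-1000) + (72m+288)
  50m^2-50m-1000 = ((25/36)m-125/36)(72m+288) + (0)
Last nonzero remainder: 72m+288. Dividing through by 72 gives the monic gcd m+4.
Then lcm(f, g) = f·g / gcd(f, g); expanding and making the result monic gives the answer.

m^6+27m^5+317m^4+2233m^3+10470m^2+29960m+37632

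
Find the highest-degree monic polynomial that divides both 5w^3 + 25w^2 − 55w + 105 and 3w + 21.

w + 7

Repeated division with remainder:
  5w^3 + 25w^2 − 55w + 105 = ((5/3)w^2 − (10/3)w + 5)(3w + 21) + (0)
Last nonzero remainder: 3w + 21. Dividing through by 3 gives the monic gcd w + 7.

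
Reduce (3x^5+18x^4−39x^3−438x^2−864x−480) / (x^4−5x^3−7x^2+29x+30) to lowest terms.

(3x^2+24x+48)/(x−3)

Euclidean algorithm in ℚ[x]:
  3x^5+18x^4−39x^3−438x^2−864x−480 = (3x+33)(x^4−5x^3−7x^2+29x+30) + (147x^3−294x^2−1911x−1470)
  x^4−5x^3−7x^2+29x+30 = ((1/147)x−1/49)(147x^3−294x^2−1911x−1470) + (0)
Last nonzero remainder: 147x^3−294x^2−1911x−1470. Dividing through by 147 gives the monic gcd x^3−2x^2−13x−10.
Cancel x^3−2x^2−13x−10 from numerator and denominator to get the reduced form.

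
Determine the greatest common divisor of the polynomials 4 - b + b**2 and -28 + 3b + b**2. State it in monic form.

1

By polynomial division,
  b**2 - b + 4 = (b**2 + 3b - 28) + (-4b + 32)
  b**2 + 3b - 28 = (-(1/4)b - 11/4)(-4b + 32) + (60)
  -4b + 32 = (-(1/15)b + 8/15)(60) + (0)
The last nonzero remainder is the constant 60, so the polynomials are coprime and gcd = 1.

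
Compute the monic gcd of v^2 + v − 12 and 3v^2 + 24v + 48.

v + 4

Euclidean algorithm in ℚ[v]:
  v^2 + v − 12 = (1/3)(3v^2 + 24v + 48) + (−7v − 28)
  3v^2 + 24v + 48 = (−(3/7)v − 12/7)(−7v − 28) + (0)
Last nonzero remainder: −7v − 28. Dividing through by −7 gives the monic gcd v + 4.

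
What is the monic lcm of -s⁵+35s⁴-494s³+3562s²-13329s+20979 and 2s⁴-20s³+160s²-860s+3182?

s⁷-35s⁶+537s⁵-5067s⁴+34571s³-174145s²+573147s-902097

Repeated division with remainder:
  -s⁵+35s⁴-494s³+3562s²-13329s+20979 = (-(1/2)s+25/2)(2s⁴-20s³+160s²-860s+3182) + (-164s³+1132s²-988s-18796)
  2s⁴-20s³+160s²-860s+3182 = (-(1/82)s+127/3362)(-164s³+1132s²-988s-18796) + ((176824/1681)s²-(1768240/1681)s+6542488/1681)
  -164s³+1132s²-988s-18796 = (-(68921/44206)s-213487/44206)((176824/1681)s²-(1768240/1681)s+6542488/1681) + (0)
Last nonzero remainder: (176824/1681)s²-(1768240/1681)s+6542488/1681. Dividing through by 176824/1681 gives the monic gcd s²-10s+37.
Then lcm(f, g) = f·g / gcd(f, g); expanding and making the result monic gives the answer.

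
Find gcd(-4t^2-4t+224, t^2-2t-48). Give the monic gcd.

1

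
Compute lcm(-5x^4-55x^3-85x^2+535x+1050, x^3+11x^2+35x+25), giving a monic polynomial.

Euclidean algorithm in ℚ[x]:
  -5x^4-55x^3-85x^2+535x+1050 = (-5x)(x^3+11x^2+35x+25) + (90x^2+660x+1050)
  x^3+11x^2+35x+25 = ((1/90)x+11/270)(90x^2+660x+1050) + (-(32/9)x-160/9)
  90x^2+660x+1050 = (-(405/16)x-945/16)(-(32/9)x-160/9) + (0)
Last nonzero remainder: -(32/9)x-160/9. Dividing through by -32/9 gives the monic gcd x+5.
Then lcm(f, g) = f·g / gcd(f, g); expanding and making the result monic gives the answer.

x^6+17x^5+88x^4+50x^3-767x^2-1795x-1050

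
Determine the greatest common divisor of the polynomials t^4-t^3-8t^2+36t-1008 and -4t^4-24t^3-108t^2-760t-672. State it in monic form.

Apply the Euclidean algorithm:
  t^4-t^3-8t^2+36t-1008 = (-1/4)(-4t^4-24t^3-108t^2-760t-672) + (-7t^3-35t^2-154t-1176)
  -4t^4-24t^3-108t^2-760t-672 = ((4/7)t+4/7)(-7t^3-35t^2-154t-1176) + (0)
Last nonzero remainder: -7t^3-35t^2-154t-1176. Dividing through by -7 gives the monic gcd t^3+5t^2+22t+168.

t^3+5t^2+22t+168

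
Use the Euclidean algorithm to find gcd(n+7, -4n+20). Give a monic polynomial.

1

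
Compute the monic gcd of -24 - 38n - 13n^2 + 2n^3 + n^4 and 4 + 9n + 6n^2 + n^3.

By polynomial division,
  n^4 + 2n^3 - 13n^2 - 38n - 24 = (n - 4)(n^3 + 6n^2 + 9n + 4) + (2n^2 - 6n - 8)
  n^3 + 6n^2 + 9n + 4 = ((1/2)n + 9/2)(2n^2 - 6n - 8) + (40n + 40)
  2n^2 - 6n - 8 = ((1/20)n - 1/5)(40n + 40) + (0)
Last nonzero remainder: 40n + 40. Dividing through by 40 gives the monic gcd n + 1.

1 + n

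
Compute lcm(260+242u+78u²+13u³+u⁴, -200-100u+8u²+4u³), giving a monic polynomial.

By polynomial division,
  u⁴+13u³+78u²+242u+260 = ((1/4)u+11/4)(4u³+8u²-100u-200) + (81u²+567u+810)
  4u³+8u²-100u-200 = ((4/81)u-20/81)(81u²+567u+810) + (0)
Last nonzero remainder: 81u²+567u+810. Dividing through by 81 gives the monic gcd u²+7u+10.
Then lcm(f, g) = f·g / gcd(f, g); expanding and making the result monic gives the answer.

-1300-950u-148u²+13u³+8u⁴+u⁵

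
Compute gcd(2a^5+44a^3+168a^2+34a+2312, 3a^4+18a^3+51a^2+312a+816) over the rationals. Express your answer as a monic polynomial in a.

a^3+2a^2+9a+68

Repeated division with remainder:
  2a^5+44a^3+168a^2+34a+2312 = ((2/3)a−4)(3a^4+18a^3+51a^2+312a+816) + (82a^3+164a^2+738a+5576)
  3a^4+18a^3+51a^2+312a+816 = ((3/82)a+6/41)(82a^3+164a^2+738a+5576) + (0)
Last nonzero remainder: 82a^3+164a^2+738a+5576. Dividing through by 82 gives the monic gcd a^3+2a^2+9a+68.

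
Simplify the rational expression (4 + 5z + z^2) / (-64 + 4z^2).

By polynomial division,
  z^2 + 5z + 4 = (1/4)(4z^2 - 64) + (5z + 20)
  4z^2 - 64 = ((4/5)z - 16/5)(5z + 20) + (0)
Last nonzero remainder: 5z + 20. Dividing through by 5 gives the monic gcd z + 4.
Cancel z + 4 from numerator and denominator to get the reduced form.

(1 + z)/(-16 + 4z)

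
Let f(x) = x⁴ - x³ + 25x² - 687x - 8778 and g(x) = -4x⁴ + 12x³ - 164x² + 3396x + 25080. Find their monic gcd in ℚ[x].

Repeated division with remainder:
  x⁴ - x³ + 25x² - 687x - 8778 = (-1/4)(-4x⁴ + 12x³ - 164x² + 3396x + 25080) + (2x³ - 16x² + 162x - 2508)
  -4x⁴ + 12x³ - 164x² + 3396x + 25080 = (-2x - 10)(2x³ - 16x² + 162x - 2508) + (0)
Last nonzero remainder: 2x³ - 16x² + 162x - 2508. Dividing through by 2 gives the monic gcd x³ - 8x² + 81x - 1254.

x³ - 8x² + 81x - 1254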